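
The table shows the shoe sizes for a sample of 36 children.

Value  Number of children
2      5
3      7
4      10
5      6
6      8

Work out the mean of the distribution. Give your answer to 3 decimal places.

Values: 2, 3, 4, 5, 6
Σfx = 5×2 + 7×3 + 10×4 + 6×5 + 8×6 = 149
n = Σf = 36
Mean = 149 / 36 = 4.1389

4.139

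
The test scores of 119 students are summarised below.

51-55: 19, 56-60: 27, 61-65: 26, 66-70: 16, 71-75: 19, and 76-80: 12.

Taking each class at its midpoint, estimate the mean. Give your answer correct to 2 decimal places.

64.05

Midpoints: 53, 58, 63, 68, 73, 78
Σfm = 19×53 + 27×58 + 26×63 + 16×68 + 19×73 + 12×78 = 7622
n = Σf = 119
Mean = 7622 / 119 = 64.0504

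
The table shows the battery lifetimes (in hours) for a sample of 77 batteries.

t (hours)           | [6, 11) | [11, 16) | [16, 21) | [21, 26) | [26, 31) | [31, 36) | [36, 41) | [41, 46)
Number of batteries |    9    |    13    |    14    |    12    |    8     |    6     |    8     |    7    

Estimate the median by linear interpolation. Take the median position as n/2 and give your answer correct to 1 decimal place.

Cumulative frequencies: 9, 22, 36, 48, 56, 62, 70, 77
n = 77; position = n/2 = 38.5.
This falls in the class [21, 26): L = 21, F = 36, f = 12, h = 5.
Median ≈ 21 + ((38.5 − 36) / 12) × 5 = 22.0417

22.0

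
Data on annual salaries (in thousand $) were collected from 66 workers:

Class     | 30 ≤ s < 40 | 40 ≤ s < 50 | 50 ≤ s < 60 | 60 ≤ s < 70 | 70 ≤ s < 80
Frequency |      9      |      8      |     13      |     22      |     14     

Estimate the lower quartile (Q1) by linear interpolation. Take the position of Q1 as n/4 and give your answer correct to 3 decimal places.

Cumulative frequencies: 9, 17, 30, 52, 66
n = 66; position = n/4 = 16.5.
This falls in the class 40 ≤ s < 50: L = 40, F = 9, f = 8, h = 10.
Lower quartile ≈ 40 + ((16.5 − 9) / 8) × 10 = 49.3750

49.375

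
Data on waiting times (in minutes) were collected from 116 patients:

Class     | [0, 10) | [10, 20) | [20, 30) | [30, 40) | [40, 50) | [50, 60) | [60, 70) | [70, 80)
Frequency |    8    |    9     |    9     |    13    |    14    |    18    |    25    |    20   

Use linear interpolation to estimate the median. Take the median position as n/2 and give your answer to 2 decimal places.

52.78

Cumulative frequencies: 8, 17, 26, 39, 53, 71, 96, 116
n = 116; position = n/2 = 58.
This falls in the class [50, 60): L = 50, F = 53, f = 18, h = 10.
Median ≈ 50 + ((58 − 53) / 18) × 10 = 52.7778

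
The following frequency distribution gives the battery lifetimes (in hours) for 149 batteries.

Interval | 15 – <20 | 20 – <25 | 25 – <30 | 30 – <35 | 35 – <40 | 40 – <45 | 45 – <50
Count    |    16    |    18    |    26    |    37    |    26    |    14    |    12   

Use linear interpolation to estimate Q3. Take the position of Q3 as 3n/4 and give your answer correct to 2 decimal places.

Cumulative frequencies: 16, 34, 60, 97, 123, 137, 149
n = 149; position = 3n/4 = 111.75.
This falls in the class 35 – <40: L = 35, F = 97, f = 26, h = 5.
Upper quartile ≈ 35 + ((111.75 − 97) / 26) × 5 = 37.8365

37.84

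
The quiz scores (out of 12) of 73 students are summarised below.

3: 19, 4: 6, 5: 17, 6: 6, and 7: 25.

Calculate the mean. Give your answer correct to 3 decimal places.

5.164

Values: 3, 4, 5, 6, 7
Σfx = 19×3 + 6×4 + 17×5 + 6×6 + 25×7 = 377
n = Σf = 73
Mean = 377 / 73 = 5.1644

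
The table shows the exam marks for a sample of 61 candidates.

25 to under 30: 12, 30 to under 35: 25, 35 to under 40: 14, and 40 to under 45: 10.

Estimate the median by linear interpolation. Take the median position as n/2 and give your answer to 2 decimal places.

33.70

Cumulative frequencies: 12, 37, 51, 61
n = 61; position = n/2 = 30.5.
This falls in the class 30 to under 35: L = 30, F = 12, f = 25, h = 5.
Median ≈ 30 + ((30.5 − 12) / 25) × 5 = 33.7000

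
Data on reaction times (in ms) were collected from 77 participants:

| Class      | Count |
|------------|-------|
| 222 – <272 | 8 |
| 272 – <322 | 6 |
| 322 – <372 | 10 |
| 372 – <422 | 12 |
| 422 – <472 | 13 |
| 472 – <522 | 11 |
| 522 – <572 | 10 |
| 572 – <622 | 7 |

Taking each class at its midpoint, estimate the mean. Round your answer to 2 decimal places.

Midpoints: 247, 297, 347, 397, 447, 497, 547, 597
Σfm = 8×247 + 6×297 + 10×347 + 12×397 + 13×447 + 11×497 + 10×547 + 7×597 = 32919
n = Σf = 77
Mean = 32919 / 77 = 427.5195

427.52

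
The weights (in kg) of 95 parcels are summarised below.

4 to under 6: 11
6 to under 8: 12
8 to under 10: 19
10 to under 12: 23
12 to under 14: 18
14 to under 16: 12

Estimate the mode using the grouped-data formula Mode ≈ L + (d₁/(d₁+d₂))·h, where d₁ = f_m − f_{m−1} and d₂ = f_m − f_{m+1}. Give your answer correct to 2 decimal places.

Modal class: 10 to under 12 (highest frequency 23).
d₁ = 23 − 19 = 4, d₂ = 23 − 18 = 5
Mode ≈ 10 + (4/(4+5)) × 2 = 10 + 0.8889 = 10.8889

10.89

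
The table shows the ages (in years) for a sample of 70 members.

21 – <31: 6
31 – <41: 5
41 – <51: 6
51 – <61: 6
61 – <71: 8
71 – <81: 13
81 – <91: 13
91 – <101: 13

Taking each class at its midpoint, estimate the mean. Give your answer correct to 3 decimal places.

69.000

Midpoints: 26, 36, 46, 56, 66, 76, 86, 96
Σfm = 6×26 + 5×36 + 6×46 + 6×56 + 8×66 + 13×76 + 13×86 + 13×96 = 4830
n = Σf = 70
Mean = 4830 / 70 = 69.0000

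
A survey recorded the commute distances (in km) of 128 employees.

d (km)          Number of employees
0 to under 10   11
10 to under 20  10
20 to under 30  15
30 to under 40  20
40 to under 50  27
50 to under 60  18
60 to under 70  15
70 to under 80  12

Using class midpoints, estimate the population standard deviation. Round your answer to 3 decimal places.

Midpoints: 5, 15, 25, 35, 45, 55, 65, 75
n = 128, Σfm = 5360, mean = 41.8750
Σfm² = 276400
Σf(m − x̄)² = Σfm² − (Σfm)²/n = 276400 − 5360²/128 = 51950.0000
Population variance = 51950.0000 / 128 = 405.8594
Standard deviation = √405.8594 = 20.1460

20.146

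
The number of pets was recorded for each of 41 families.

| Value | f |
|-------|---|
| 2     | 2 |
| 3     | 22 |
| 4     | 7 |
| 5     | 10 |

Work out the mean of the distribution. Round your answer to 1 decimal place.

3.6

Values: 2, 3, 4, 5
Σfx = 2×2 + 22×3 + 7×4 + 10×5 = 148
n = Σf = 41
Mean = 148 / 41 = 3.6098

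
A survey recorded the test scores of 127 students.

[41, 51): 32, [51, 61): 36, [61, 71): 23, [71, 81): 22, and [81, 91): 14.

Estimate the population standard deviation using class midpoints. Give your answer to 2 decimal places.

Midpoints: 46, 56, 66, 76, 86
n = 127, Σfm = 7882, mean = 62.0630
Σfm² = 511412
Σf(m − x̄)² = Σfm² − (Σfm)²/n = 511412 − 7882²/127 = 22231.4961
Population variance = 22231.4961 / 127 = 175.0512
Standard deviation = √175.0512 = 13.2307

13.23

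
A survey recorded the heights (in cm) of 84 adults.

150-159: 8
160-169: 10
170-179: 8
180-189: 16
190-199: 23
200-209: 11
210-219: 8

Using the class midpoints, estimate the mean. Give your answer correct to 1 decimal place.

Midpoints: 154.5, 164.5, 174.5, 184.5, 194.5, 204.5, 214.5
Σfm = 8×154.5 + 10×164.5 + 8×174.5 + 16×184.5 + 23×194.5 + 11×204.5 + 8×214.5 = 15668
n = Σf = 84
Mean = 15668 / 84 = 186.5238

186.5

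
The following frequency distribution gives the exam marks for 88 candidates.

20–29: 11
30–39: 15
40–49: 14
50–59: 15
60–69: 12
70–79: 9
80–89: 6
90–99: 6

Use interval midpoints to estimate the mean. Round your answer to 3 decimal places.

53.932

Midpoints: 24.5, 34.5, 44.5, 54.5, 64.5, 74.5, 84.5, 94.5
Σfm = 11×24.5 + 15×34.5 + 14×44.5 + 15×54.5 + 12×64.5 + 9×74.5 + 6×84.5 + 6×94.5 = 4746
n = Σf = 88
Mean = 4746 / 88 = 53.9318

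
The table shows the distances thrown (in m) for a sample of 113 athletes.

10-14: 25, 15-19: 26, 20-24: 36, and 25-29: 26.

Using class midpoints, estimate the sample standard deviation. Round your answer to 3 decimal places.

Midpoints: 12, 17, 22, 27
n = 113, Σfm = 2236, mean = 19.7876
Σfm² = 47492
Σf(m − x̄)² = Σfm² − (Σfm)²/n = 47492 − 2236²/113 = 3246.9027
Sample variance = 3246.9027 / 112 = 28.9902
Standard deviation = √28.9902 = 5.3843

5.384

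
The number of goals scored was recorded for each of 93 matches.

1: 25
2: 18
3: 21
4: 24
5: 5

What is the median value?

3

Cumulative frequencies: 25, 43, 64, 88, 93
n = 93, so the median is the value in position (n+1)/2 = 47.
Position 47 falls at value 3.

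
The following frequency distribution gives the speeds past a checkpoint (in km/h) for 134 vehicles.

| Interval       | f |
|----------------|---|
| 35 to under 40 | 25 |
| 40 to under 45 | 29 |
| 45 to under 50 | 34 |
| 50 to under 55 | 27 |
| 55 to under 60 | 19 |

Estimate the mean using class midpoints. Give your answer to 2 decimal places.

46.98

Midpoints: 37.5, 42.5, 47.5, 52.5, 57.5
Σfm = 25×37.5 + 29×42.5 + 34×47.5 + 27×52.5 + 19×57.5 = 6295
n = Σf = 134
Mean = 6295 / 134 = 46.9776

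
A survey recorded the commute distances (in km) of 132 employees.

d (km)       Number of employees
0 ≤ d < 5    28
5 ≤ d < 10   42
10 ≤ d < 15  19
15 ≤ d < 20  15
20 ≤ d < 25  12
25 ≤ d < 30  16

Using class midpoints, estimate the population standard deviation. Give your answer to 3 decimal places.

Midpoints: 2.5, 7.5, 12.5, 17.5, 22.5, 27.5
n = 132, Σfm = 1595, mean = 12.0833
Σfm² = 28275
Σf(m − x̄)² = Σfm² − (Σfm)²/n = 28275 − 1595²/132 = 9002.0833
Population variance = 9002.0833 / 132 = 68.1976
Standard deviation = √68.1976 = 8.2582

8.258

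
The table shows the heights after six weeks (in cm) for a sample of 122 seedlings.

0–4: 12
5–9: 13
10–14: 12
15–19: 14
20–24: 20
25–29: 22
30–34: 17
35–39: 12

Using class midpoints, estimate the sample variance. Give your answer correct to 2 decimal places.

Midpoints: 2, 7, 12, 17, 22, 27, 32, 37
n = 122, Σfm = 2519, mean = 20.6475
Σfm² = 66013
Σf(m − x̄)² = Σfm² − (Σfm)²/n = 66013 − 2519²/122 = 14001.8443
Sample variance = 14001.8443 / 121 = 115.7177

115.72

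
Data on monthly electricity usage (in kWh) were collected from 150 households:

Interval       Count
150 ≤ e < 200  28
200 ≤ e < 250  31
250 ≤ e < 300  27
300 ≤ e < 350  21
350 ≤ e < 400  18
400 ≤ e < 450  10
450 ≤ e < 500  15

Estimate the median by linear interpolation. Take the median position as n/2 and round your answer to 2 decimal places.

279.63

Cumulative frequencies: 28, 59, 86, 107, 125, 135, 150
n = 150; position = n/2 = 75.
This falls in the class 250 ≤ e < 300: L = 250, F = 59, f = 27, h = 50.
Median ≈ 250 + ((75 − 59) / 27) × 50 = 279.6296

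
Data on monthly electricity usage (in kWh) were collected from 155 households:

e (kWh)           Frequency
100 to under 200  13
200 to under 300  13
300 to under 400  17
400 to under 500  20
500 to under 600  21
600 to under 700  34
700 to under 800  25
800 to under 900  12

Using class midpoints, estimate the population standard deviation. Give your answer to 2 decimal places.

204.93

Midpoints: 150, 250, 350, 450, 550, 650, 750, 850
n = 155, Σfm = 82750, mean = 533.8710
Σfm² = 50687500
Σf(m − x̄)² = Σfm² − (Σfm)²/n = 50687500 − 82750²/155 = 6509677.4194
Population variance = 6509677.4194 / 155 = 41997.9188
Standard deviation = √41997.9188 = 204.9339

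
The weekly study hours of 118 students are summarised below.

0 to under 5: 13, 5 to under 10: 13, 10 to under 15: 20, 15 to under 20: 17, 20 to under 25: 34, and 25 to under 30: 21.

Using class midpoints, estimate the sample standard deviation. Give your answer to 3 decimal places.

Midpoints: 2.5, 7.5, 12.5, 17.5, 22.5, 27.5
n = 118, Σfm = 2020, mean = 17.1186
Σfm² = 42237.5
Σf(m − x̄)² = Σfm² − (Σfm)²/n = 42237.5 − 2020²/118 = 7657.8390
Sample variance = 7657.8390 / 117 = 65.4516
Standard deviation = √65.4516 = 8.0902

8.090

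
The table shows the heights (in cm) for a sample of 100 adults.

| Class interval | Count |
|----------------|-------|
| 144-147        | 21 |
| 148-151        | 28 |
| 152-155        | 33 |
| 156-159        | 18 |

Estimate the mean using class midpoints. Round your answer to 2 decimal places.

151.42

Midpoints: 145.5, 149.5, 153.5, 157.5
Σfm = 21×145.5 + 28×149.5 + 33×153.5 + 18×157.5 = 15142
n = Σf = 100
Mean = 15142 / 100 = 151.4200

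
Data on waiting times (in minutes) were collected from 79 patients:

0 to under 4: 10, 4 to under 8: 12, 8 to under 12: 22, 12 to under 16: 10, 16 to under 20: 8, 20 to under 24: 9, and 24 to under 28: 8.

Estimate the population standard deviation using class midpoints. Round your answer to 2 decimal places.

Midpoints: 2, 6, 10, 14, 18, 22, 26
n = 79, Σfm = 1002, mean = 12.6835
Σfm² = 16988
Σf(m − x̄)² = Σfm² − (Σfm)²/n = 16988 − 1002²/79 = 4279.0886
Population variance = 4279.0886 / 79 = 54.1657
Standard deviation = √54.1657 = 7.3597

7.36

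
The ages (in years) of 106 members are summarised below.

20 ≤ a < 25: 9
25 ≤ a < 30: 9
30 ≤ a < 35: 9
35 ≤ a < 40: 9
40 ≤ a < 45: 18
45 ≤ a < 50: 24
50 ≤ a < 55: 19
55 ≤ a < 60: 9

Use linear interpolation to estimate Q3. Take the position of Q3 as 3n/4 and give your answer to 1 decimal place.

50.4

Cumulative frequencies: 9, 18, 27, 36, 54, 78, 97, 106
n = 106; position = 3n/4 = 79.5.
This falls in the class 50 ≤ a < 55: L = 50, F = 78, f = 19, h = 5.
Upper quartile ≈ 50 + ((79.5 − 78) / 19) × 5 = 50.3947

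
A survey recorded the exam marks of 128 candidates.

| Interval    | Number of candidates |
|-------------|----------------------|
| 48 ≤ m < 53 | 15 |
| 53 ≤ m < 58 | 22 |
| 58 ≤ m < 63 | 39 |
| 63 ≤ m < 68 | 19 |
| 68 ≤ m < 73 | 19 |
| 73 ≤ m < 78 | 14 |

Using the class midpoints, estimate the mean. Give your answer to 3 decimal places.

Midpoints: 50.5, 55.5, 60.5, 65.5, 70.5, 75.5
Σfm = 15×50.5 + 22×55.5 + 39×60.5 + 19×65.5 + 19×70.5 + 14×75.5 = 7979
n = Σf = 128
Mean = 7979 / 128 = 62.3359

62.336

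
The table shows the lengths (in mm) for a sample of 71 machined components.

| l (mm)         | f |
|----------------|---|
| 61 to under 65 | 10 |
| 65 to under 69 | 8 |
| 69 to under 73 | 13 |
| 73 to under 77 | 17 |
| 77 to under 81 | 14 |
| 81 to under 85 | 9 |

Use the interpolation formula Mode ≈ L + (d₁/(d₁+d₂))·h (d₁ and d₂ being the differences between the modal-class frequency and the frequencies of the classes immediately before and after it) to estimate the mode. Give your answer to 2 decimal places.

Modal class: 73 to under 77 (highest frequency 17).
d₁ = 17 − 13 = 4, d₂ = 17 − 14 = 3
Mode ≈ 73 + (4/(4+3)) × 4 = 73 + 2.2857 = 75.2857

75.29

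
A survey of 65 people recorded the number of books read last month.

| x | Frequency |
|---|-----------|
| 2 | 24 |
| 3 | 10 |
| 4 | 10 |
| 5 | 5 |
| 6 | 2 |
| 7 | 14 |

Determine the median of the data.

Cumulative frequencies: 24, 34, 44, 49, 51, 65
n = 65, so the median is the value in position (n+1)/2 = 33.
Position 33 falls at value 3.

3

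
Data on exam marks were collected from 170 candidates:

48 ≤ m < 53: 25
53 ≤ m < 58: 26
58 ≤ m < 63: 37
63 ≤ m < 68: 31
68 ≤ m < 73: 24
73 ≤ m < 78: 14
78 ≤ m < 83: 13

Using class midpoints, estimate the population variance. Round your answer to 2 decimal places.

78.18

Midpoints: 50.5, 55.5, 60.5, 65.5, 70.5, 75.5, 80.5
n = 170, Σfm = 10770, mean = 63.3529
Σfm² = 695602.5
Σf(m − x̄)² = Σfm² − (Σfm)²/n = 695602.5 − 10770²/170 = 13291.3235
Population variance = 13291.3235 / 170 = 78.1843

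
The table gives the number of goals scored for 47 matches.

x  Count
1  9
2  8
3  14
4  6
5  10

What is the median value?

3

Cumulative frequencies: 9, 17, 31, 37, 47
n = 47, so the median is the value in position (n+1)/2 = 24.
Position 24 falls at value 3.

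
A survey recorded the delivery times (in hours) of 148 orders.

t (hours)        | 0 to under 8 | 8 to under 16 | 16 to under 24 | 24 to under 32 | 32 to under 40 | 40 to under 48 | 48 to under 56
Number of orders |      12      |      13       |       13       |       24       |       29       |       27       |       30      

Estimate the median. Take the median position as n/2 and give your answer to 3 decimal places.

35.310

Cumulative frequencies: 12, 25, 38, 62, 91, 118, 148
n = 148; position = n/2 = 74.
This falls in the class 32 to under 40: L = 32, F = 62, f = 29, h = 8.
Median ≈ 32 + ((74 − 62) / 29) × 8 = 35.3103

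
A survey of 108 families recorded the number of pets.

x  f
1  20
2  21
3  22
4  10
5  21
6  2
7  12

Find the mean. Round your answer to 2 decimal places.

Values: 1, 2, 3, 4, 5, 6, 7
Σfx = 20×1 + 21×2 + 22×3 + 10×4 + 21×5 + 2×6 + 12×7 = 369
n = Σf = 108
Mean = 369 / 108 = 3.4167

3.42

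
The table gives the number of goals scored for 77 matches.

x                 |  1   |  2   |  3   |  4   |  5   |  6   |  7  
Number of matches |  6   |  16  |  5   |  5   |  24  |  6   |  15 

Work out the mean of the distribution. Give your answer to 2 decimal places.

4.34

Values: 1, 2, 3, 4, 5, 6, 7
Σfx = 6×1 + 16×2 + 5×3 + 5×4 + 24×5 + 6×6 + 15×7 = 334
n = Σf = 77
Mean = 334 / 77 = 4.3377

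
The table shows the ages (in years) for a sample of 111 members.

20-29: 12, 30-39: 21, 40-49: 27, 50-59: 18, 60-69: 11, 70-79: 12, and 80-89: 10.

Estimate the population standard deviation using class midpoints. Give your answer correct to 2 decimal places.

Midpoints: 24.5, 34.5, 44.5, 54.5, 64.5, 74.5, 84.5
n = 111, Σfm = 5649.5, mean = 50.8964
Σfm² = 322897.75
Σf(m − x̄)² = Σfm² − (Σfm)²/n = 322897.75 − 5649.5²/111 = 35358.5586
Population variance = 35358.5586 / 111 = 318.5456
Standard deviation = √318.5456 = 17.8478

17.85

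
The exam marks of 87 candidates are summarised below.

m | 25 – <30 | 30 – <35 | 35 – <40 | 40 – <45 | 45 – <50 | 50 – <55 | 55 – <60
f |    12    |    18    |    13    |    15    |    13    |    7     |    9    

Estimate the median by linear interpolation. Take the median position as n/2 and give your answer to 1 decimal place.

40.2

Cumulative frequencies: 12, 30, 43, 58, 71, 78, 87
n = 87; position = n/2 = 43.5.
This falls in the class 40 – <45: L = 40, F = 43, f = 15, h = 5.
Median ≈ 40 + ((43.5 − 43) / 15) × 5 = 40.1667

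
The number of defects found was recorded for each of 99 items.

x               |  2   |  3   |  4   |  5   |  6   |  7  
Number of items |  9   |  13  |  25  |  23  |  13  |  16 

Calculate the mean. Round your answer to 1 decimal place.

Values: 2, 3, 4, 5, 6, 7
Σfx = 9×2 + 13×3 + 25×4 + 23×5 + 13×6 + 16×7 = 462
n = Σf = 99
Mean = 462 / 99 = 4.6667

4.7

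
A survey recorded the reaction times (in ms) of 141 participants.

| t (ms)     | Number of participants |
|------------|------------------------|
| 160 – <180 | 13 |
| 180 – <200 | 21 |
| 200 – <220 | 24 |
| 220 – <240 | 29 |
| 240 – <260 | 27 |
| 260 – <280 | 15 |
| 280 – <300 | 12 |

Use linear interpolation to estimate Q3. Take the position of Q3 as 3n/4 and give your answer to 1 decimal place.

253.9

Cumulative frequencies: 13, 34, 58, 87, 114, 129, 141
n = 141; position = 3n/4 = 105.75.
This falls in the class 240 – <260: L = 240, F = 87, f = 27, h = 20.
Upper quartile ≈ 240 + ((105.75 − 87) / 27) × 20 = 253.8889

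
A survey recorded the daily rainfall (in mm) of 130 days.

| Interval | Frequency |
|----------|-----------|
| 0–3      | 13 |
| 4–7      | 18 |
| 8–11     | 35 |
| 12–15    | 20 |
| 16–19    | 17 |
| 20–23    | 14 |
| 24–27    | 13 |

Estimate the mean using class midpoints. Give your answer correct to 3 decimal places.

12.700

Midpoints: 1.5, 5.5, 9.5, 13.5, 17.5, 21.5, 25.5
Σfm = 13×1.5 + 18×5.5 + 35×9.5 + 20×13.5 + 17×17.5 + 14×21.5 + 13×25.5 = 1651
n = Σf = 130
Mean = 1651 / 130 = 12.7000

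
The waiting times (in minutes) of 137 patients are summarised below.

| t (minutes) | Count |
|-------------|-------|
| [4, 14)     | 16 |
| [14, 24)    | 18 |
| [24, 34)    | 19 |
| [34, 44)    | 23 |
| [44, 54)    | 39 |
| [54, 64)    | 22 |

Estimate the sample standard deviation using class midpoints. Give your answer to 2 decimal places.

Midpoints: 9, 19, 29, 39, 49, 59
n = 137, Σfm = 5143, mean = 37.5401
Σfm² = 228977
Σf(m − x̄)² = Σfm² − (Σfm)²/n = 228977 − 5143²/137 = 35908.0292
Sample variance = 35908.0292 / 136 = 264.0296
Standard deviation = √264.0296 = 16.2490

16.25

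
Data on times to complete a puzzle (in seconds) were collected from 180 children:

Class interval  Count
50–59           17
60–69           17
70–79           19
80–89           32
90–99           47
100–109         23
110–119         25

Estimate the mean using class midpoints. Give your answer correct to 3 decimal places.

Midpoints: 54.5, 64.5, 74.5, 84.5, 94.5, 104.5, 114.5
Σfm = 17×54.5 + 17×64.5 + 19×74.5 + 32×84.5 + 47×94.5 + 23×104.5 + 25×114.5 = 15850
n = Σf = 180
Mean = 15850 / 180 = 88.0556

88.056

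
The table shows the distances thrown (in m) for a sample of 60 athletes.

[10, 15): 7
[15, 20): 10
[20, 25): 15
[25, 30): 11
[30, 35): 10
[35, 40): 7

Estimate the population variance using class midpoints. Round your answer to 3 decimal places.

57.889

Midpoints: 12.5, 17.5, 22.5, 27.5, 32.5, 37.5
n = 60, Σfm = 1490, mean = 24.8333
Σfm² = 40475
Σf(m − x̄)² = Σfm² − (Σfm)²/n = 40475 − 1490²/60 = 3473.3333
Population variance = 3473.3333 / 60 = 57.8889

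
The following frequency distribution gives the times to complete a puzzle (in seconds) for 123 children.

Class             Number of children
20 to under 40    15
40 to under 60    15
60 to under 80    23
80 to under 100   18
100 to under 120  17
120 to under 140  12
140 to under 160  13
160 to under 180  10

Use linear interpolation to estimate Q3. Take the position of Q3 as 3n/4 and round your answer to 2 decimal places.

127.08

Cumulative frequencies: 15, 30, 53, 71, 88, 100, 113, 123
n = 123; position = 3n/4 = 92.25.
This falls in the class 120 to under 140: L = 120, F = 88, f = 12, h = 20.
Upper quartile ≈ 120 + ((92.25 − 88) / 12) × 20 = 127.0833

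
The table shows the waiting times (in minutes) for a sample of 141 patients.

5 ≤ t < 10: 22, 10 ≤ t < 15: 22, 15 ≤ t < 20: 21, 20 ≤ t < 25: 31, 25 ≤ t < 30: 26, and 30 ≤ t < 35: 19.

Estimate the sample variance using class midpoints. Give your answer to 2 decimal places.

Midpoints: 7.5, 12.5, 17.5, 22.5, 27.5, 32.5
n = 141, Σfm = 2837.5, mean = 20.1241
Σfm² = 66531.25
Σf(m − x̄)² = Σfm² − (Σfm)²/n = 66531.25 − 2837.5²/141 = 9429.0780
Sample variance = 9429.0780 / 140 = 67.3506

67.35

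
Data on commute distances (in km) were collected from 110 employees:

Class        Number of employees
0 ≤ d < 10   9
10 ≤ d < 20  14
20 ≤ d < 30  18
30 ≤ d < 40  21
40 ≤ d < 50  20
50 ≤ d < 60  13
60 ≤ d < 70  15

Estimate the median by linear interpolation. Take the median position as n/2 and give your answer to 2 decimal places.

36.67

Cumulative frequencies: 9, 23, 41, 62, 82, 95, 110
n = 110; position = n/2 = 55.
This falls in the class 30 ≤ d < 40: L = 30, F = 41, f = 21, h = 10.
Median ≈ 30 + ((55 − 41) / 21) × 10 = 36.6667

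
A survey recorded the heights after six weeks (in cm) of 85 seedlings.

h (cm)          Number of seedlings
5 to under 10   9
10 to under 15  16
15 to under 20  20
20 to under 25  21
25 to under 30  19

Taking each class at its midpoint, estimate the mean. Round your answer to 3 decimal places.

18.971

Midpoints: 7.5, 12.5, 17.5, 22.5, 27.5
Σfm = 9×7.5 + 16×12.5 + 20×17.5 + 21×22.5 + 19×27.5 = 1612.5
n = Σf = 85
Mean = 1612.5 / 85 = 18.9706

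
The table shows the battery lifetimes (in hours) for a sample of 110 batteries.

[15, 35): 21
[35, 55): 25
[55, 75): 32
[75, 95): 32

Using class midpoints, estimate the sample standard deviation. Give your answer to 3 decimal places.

21.830

Midpoints: 25, 45, 65, 85
n = 110, Σfm = 6450, mean = 58.6364
Σfm² = 430150
Σf(m − x̄)² = Σfm² − (Σfm)²/n = 430150 − 6450²/110 = 51945.4545
Sample variance = 51945.4545 / 109 = 476.5638
Standard deviation = √476.5638 = 21.8303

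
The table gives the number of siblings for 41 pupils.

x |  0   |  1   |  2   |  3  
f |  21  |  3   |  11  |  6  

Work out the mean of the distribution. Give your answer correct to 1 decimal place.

Values: 0, 1, 2, 3
Σfx = 21×0 + 3×1 + 11×2 + 6×3 = 43
n = Σf = 41
Mean = 43 / 41 = 1.0488

1.0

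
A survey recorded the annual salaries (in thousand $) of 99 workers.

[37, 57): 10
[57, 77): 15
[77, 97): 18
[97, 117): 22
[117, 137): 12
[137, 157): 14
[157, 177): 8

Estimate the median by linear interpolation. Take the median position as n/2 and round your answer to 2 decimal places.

102.91

Cumulative frequencies: 10, 25, 43, 65, 77, 91, 99
n = 99; position = n/2 = 49.5.
This falls in the class [97, 117): L = 97, F = 43, f = 22, h = 20.
Median ≈ 97 + ((49.5 − 43) / 22) × 20 = 102.9091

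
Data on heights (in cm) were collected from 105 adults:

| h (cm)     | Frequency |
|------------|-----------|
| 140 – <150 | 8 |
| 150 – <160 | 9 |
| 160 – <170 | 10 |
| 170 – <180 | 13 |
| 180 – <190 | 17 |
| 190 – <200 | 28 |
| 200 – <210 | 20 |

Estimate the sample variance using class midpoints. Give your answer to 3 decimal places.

350.495

Midpoints: 145, 155, 165, 175, 185, 195, 205
n = 105, Σfm = 19185, mean = 182.7143
Σfm² = 3541825
Σf(m − x̄)² = Σfm² − (Σfm)²/n = 3541825 − 19185²/105 = 36451.4286
Sample variance = 36451.4286 / 104 = 350.4945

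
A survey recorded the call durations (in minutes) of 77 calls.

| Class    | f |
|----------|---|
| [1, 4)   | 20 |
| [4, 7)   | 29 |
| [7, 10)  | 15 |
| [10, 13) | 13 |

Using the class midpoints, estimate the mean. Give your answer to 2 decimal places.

6.32

Midpoints: 2.5, 5.5, 8.5, 11.5
Σfm = 20×2.5 + 29×5.5 + 15×8.5 + 13×11.5 = 486.5
n = Σf = 77
Mean = 486.5 / 77 = 6.3182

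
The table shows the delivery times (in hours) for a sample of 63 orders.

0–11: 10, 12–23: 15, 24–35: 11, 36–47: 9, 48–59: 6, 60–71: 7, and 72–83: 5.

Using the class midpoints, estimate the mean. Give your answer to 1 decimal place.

Midpoints: 5.5, 17.5, 29.5, 41.5, 53.5, 65.5, 77.5
Σfm = 10×5.5 + 15×17.5 + 11×29.5 + 9×41.5 + 6×53.5 + 7×65.5 + 5×77.5 = 2182.5
n = Σf = 63
Mean = 2182.5 / 63 = 34.6429

34.6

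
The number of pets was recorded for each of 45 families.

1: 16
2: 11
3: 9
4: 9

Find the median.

2

Cumulative frequencies: 16, 27, 36, 45
n = 45, so the median is the value in position (n+1)/2 = 23.
Position 23 falls at value 2.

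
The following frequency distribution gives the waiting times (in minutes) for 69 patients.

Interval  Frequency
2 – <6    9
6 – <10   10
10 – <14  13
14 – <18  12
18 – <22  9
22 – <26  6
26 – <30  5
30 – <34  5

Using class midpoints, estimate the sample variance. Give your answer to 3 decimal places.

Midpoints: 4, 8, 12, 16, 20, 24, 28, 32
n = 69, Σfm = 1088, mean = 15.7681
Σfm² = 21824
Σf(m − x̄)² = Σfm² − (Σfm)²/n = 21824 − 1088²/69 = 4668.2899
Sample variance = 4668.2899 / 68 = 68.6513

68.651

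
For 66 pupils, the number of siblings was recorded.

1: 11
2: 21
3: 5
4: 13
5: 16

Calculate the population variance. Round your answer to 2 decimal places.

Values: 1, 2, 3, 4, 5
n = 66, Σfx = 200, mean = 3.0303
Σfx² = 748
Σf(x − x̄)² = Σfx² − (Σfx)²/n = 748 − 200²/66 = 141.9394
Population variance = 141.9394 / 66 = 2.1506

2.15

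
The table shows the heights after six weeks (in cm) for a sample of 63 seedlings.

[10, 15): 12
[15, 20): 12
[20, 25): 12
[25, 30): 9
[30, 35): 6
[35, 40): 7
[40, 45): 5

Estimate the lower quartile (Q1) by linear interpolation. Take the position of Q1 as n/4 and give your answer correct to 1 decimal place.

Cumulative frequencies: 12, 24, 36, 45, 51, 58, 63
n = 63; position = n/4 = 15.75.
This falls in the class [15, 20): L = 15, F = 12, f = 12, h = 5.
Lower quartile ≈ 15 + ((15.75 − 12) / 12) × 5 = 16.5625

16.6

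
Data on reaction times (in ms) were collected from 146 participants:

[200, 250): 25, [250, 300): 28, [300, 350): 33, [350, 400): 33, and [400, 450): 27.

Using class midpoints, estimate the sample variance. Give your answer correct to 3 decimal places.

Midpoints: 225, 275, 325, 375, 425
n = 146, Σfm = 47900, mean = 328.0822
Σfm² = 16386250
Σf(m − x̄)² = Σfm² − (Σfm)²/n = 16386250 − 47900²/146 = 671113.0137
Sample variance = 671113.0137 / 145 = 4628.3656

4628.366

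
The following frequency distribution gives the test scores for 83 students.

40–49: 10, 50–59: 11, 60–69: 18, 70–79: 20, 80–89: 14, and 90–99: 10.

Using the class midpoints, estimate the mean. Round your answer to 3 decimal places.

70.163

Midpoints: 44.5, 54.5, 64.5, 74.5, 84.5, 94.5
Σfm = 10×44.5 + 11×54.5 + 18×64.5 + 20×74.5 + 14×84.5 + 10×94.5 = 5823.5
n = Σf = 83
Mean = 5823.5 / 83 = 70.1627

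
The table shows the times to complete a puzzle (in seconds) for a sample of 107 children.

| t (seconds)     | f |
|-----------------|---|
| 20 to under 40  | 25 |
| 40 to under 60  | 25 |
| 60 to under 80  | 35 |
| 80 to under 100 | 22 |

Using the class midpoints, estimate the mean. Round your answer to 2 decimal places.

Midpoints: 30, 50, 70, 90
Σfm = 25×30 + 25×50 + 35×70 + 22×90 = 6430
n = Σf = 107
Mean = 6430 / 107 = 60.0935

60.09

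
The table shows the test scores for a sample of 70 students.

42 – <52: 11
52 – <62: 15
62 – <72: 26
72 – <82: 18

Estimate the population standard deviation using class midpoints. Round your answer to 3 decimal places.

Midpoints: 47, 57, 67, 77
n = 70, Σfm = 4500, mean = 64.2857
Σfm² = 296470
Σf(m − x̄)² = Σfm² − (Σfm)²/n = 296470 − 4500²/70 = 7184.2857
Population variance = 7184.2857 / 70 = 102.6327
Standard deviation = √102.6327 = 10.1308

10.131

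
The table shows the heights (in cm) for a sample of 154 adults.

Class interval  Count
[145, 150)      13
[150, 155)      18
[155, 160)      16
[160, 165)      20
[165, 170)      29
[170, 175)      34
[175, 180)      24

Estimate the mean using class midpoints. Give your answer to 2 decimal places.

Midpoints: 147.5, 152.5, 157.5, 162.5, 167.5, 172.5, 177.5
Σfm = 13×147.5 + 18×152.5 + 16×157.5 + 20×162.5 + 29×167.5 + 34×172.5 + 24×177.5 = 25415
n = Σf = 154
Mean = 25415 / 154 = 165.0325

165.03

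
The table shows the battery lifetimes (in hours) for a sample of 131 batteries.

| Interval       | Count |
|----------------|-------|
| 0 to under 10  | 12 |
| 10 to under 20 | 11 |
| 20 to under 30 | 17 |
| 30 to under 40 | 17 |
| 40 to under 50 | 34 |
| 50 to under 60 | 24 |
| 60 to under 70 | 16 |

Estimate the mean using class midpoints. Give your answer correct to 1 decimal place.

Midpoints: 5, 15, 25, 35, 45, 55, 65
Σfm = 12×5 + 11×15 + 17×25 + 17×35 + 34×45 + 24×55 + 16×65 = 5135
n = Σf = 131
Mean = 5135 / 131 = 39.1985

39.2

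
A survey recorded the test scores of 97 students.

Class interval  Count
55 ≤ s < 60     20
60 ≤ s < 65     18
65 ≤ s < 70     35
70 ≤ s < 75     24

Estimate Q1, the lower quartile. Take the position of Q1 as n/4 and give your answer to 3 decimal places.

Cumulative frequencies: 20, 38, 73, 97
n = 97; position = n/4 = 24.25.
This falls in the class 60 ≤ s < 65: L = 60, F = 20, f = 18, h = 5.
Lower quartile ≈ 60 + ((24.25 − 20) / 18) × 5 = 61.1806

61.181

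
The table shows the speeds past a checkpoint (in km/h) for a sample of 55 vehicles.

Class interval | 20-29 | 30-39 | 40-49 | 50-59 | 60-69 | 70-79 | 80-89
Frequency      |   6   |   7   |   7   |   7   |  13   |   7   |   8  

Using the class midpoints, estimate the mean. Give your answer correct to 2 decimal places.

56.68

Midpoints: 24.5, 34.5, 44.5, 54.5, 64.5, 74.5, 84.5
Σfm = 6×24.5 + 7×34.5 + 7×44.5 + 7×54.5 + 13×64.5 + 7×74.5 + 8×84.5 = 3117.5
n = Σf = 55
Mean = 3117.5 / 55 = 56.6818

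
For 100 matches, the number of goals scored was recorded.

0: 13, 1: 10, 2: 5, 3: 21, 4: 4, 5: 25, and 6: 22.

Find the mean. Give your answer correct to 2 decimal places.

3.56

Values: 0, 1, 2, 3, 4, 5, 6
Σfx = 13×0 + 10×1 + 5×2 + 21×3 + 4×4 + 25×5 + 22×6 = 356
n = Σf = 100
Mean = 356 / 100 = 3.5600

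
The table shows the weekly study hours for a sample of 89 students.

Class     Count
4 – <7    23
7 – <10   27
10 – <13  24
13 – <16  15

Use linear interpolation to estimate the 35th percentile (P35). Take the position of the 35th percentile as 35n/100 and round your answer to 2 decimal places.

Cumulative frequencies: 23, 50, 74, 89
n = 89; position = 35n/100 = 31.15.
This falls in the class 7 – <10: L = 7, F = 23, f = 27, h = 3.
35th percentile ≈ 7 + ((31.15 − 23) / 27) × 3 = 7.9056

7.91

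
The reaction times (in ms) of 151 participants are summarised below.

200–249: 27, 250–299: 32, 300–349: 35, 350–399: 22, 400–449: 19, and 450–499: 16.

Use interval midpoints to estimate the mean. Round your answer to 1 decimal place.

331.8

Midpoints: 224.5, 274.5, 324.5, 374.5, 424.5, 474.5
Σfm = 27×224.5 + 32×274.5 + 35×324.5 + 22×374.5 + 19×424.5 + 16×474.5 = 50099.5
n = Σf = 151
Mean = 50099.5 / 151 = 331.7848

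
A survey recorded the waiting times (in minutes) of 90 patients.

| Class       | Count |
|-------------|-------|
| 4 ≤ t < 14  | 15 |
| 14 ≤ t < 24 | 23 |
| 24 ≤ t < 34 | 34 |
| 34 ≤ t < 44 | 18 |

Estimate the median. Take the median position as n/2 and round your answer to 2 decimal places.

Cumulative frequencies: 15, 38, 72, 90
n = 90; position = n/2 = 45.
This falls in the class 24 ≤ t < 34: L = 24, F = 38, f = 34, h = 10.
Median ≈ 24 + ((45 − 38) / 34) × 10 = 26.0588

26.06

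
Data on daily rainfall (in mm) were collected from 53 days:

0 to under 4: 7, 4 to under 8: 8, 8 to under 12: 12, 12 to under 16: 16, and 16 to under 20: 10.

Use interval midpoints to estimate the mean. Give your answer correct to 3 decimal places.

11.057

Midpoints: 2, 6, 10, 14, 18
Σfm = 7×2 + 8×6 + 12×10 + 16×14 + 10×18 = 586
n = Σf = 53
Mean = 586 / 53 = 11.0566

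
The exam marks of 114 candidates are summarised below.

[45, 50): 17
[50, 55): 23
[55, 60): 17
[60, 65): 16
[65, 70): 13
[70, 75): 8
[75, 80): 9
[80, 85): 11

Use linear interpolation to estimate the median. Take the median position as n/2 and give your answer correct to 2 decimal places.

Cumulative frequencies: 17, 40, 57, 73, 86, 94, 103, 114
n = 114; position = n/2 = 57.
This falls in the class [55, 60): L = 55, F = 40, f = 17, h = 5.
Median ≈ 55 + ((57 − 40) / 17) × 5 = 60.0000

60.00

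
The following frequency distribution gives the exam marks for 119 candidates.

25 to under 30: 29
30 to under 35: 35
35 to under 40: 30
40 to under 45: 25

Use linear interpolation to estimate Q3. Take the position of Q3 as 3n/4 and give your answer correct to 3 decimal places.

Cumulative frequencies: 29, 64, 94, 119
n = 119; position = 3n/4 = 89.25.
This falls in the class 35 to under 40: L = 35, F = 64, f = 30, h = 5.
Upper quartile ≈ 35 + ((89.25 − 64) / 30) × 5 = 39.2083

39.208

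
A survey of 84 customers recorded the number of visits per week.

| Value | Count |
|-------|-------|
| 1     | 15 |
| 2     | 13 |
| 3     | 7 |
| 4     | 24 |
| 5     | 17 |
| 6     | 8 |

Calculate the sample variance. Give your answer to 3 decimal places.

2.637

Values: 1, 2, 3, 4, 5, 6
n = 84, Σfx = 291, mean = 3.4643
Σfx² = 1227
Σf(x − x̄)² = Σfx² − (Σfx)²/n = 1227 − 291²/84 = 218.8929
Sample variance = 218.8929 / 83 = 2.6373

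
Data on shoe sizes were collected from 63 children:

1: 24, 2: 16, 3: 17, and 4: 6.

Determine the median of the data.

Cumulative frequencies: 24, 40, 57, 63
n = 63, so the median is the value in position (n+1)/2 = 32.
Position 32 falls at value 2.

2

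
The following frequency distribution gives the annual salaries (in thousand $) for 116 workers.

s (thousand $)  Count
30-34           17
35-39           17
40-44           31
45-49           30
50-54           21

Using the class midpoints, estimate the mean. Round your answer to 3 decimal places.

Midpoints: 32, 37, 42, 47, 52
Σfm = 17×32 + 17×37 + 31×42 + 30×47 + 21×52 = 4977
n = Σf = 116
Mean = 4977 / 116 = 42.9052

42.905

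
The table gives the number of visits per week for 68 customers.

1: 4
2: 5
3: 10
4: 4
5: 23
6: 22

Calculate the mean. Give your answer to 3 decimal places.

4.515

Values: 1, 2, 3, 4, 5, 6
Σfx = 4×1 + 5×2 + 10×3 + 4×4 + 23×5 + 22×6 = 307
n = Σf = 68
Mean = 307 / 68 = 4.5147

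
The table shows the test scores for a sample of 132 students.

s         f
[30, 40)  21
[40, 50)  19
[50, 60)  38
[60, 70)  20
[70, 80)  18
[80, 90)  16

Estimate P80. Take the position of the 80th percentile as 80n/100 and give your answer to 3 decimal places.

Cumulative frequencies: 21, 40, 78, 98, 116, 132
n = 132; position = 80n/100 = 105.6.
This falls in the class [70, 80): L = 70, F = 98, f = 18, h = 10.
80th percentile ≈ 70 + ((105.6 − 98) / 18) × 10 = 74.2222

74.222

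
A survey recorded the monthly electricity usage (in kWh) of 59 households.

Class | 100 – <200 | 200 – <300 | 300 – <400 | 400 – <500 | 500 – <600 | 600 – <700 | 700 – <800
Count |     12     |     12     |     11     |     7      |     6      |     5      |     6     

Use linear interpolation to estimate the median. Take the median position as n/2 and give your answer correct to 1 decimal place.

Cumulative frequencies: 12, 24, 35, 42, 48, 53, 59
n = 59; position = n/2 = 29.5.
This falls in the class 300 – <400: L = 300, F = 24, f = 11, h = 100.
Median ≈ 300 + ((29.5 − 24) / 11) × 100 = 350.0000

350.0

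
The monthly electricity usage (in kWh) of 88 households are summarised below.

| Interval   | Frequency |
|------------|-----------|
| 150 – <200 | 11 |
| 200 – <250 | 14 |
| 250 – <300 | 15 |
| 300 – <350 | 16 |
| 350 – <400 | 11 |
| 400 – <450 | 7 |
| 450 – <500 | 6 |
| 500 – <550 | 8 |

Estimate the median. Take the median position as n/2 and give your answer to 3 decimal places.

312.500

Cumulative frequencies: 11, 25, 40, 56, 67, 74, 80, 88
n = 88; position = n/2 = 44.
This falls in the class 300 – <350: L = 300, F = 40, f = 16, h = 50.
Median ≈ 300 + ((44 − 40) / 16) × 50 = 312.5000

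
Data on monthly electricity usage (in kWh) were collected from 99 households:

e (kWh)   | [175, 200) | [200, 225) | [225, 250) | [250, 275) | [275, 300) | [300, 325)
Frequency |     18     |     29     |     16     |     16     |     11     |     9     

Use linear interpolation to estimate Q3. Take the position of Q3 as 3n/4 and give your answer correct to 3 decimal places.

Cumulative frequencies: 18, 47, 63, 79, 90, 99
n = 99; position = 3n/4 = 74.25.
This falls in the class [250, 275): L = 250, F = 63, f = 16, h = 25.
Upper quartile ≈ 250 + ((74.25 − 63) / 16) × 25 = 267.5781

267.578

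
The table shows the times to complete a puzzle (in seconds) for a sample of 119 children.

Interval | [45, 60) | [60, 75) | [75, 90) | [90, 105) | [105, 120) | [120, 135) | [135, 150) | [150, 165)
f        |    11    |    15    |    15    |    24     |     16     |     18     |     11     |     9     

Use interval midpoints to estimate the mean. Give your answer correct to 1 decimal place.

Midpoints: 52.5, 67.5, 82.5, 97.5, 112.5, 127.5, 142.5, 157.5
Σfm = 11×52.5 + 15×67.5 + 15×82.5 + 24×97.5 + 16×112.5 + 18×127.5 + 11×142.5 + 9×157.5 = 12247.5
n = Σf = 119
Mean = 12247.5 / 119 = 102.9202

102.9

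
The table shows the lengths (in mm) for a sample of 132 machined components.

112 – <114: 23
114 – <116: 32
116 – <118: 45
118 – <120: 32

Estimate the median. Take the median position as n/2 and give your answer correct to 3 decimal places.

Cumulative frequencies: 23, 55, 100, 132
n = 132; position = n/2 = 66.
This falls in the class 116 – <118: L = 116, F = 55, f = 45, h = 2.
Median ≈ 116 + ((66 − 55) / 45) × 2 = 116.4889

116.489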